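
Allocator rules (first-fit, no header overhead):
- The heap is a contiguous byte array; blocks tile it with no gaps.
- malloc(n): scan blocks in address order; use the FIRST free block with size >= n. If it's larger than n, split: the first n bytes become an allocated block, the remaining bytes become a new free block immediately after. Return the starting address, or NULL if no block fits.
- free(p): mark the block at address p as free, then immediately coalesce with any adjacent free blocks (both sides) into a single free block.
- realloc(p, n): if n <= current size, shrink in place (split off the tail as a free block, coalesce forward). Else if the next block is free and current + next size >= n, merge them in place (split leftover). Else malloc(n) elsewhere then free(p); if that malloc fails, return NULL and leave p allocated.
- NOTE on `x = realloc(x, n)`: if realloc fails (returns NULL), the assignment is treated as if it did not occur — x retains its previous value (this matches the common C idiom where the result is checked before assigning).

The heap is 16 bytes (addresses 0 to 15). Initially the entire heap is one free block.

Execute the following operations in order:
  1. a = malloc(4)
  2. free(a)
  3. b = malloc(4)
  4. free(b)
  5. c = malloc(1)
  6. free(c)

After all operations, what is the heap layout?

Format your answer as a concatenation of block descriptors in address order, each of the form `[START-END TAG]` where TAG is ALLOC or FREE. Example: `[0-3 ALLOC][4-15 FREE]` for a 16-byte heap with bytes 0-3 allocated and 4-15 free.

Answer: [0-15 FREE]

Derivation:
Op 1: a = malloc(4) -> a = 0; heap: [0-3 ALLOC][4-15 FREE]
Op 2: free(a) -> (freed a); heap: [0-15 FREE]
Op 3: b = malloc(4) -> b = 0; heap: [0-3 ALLOC][4-15 FREE]
Op 4: free(b) -> (freed b); heap: [0-15 FREE]
Op 5: c = malloc(1) -> c = 0; heap: [0-0 ALLOC][1-15 FREE]
Op 6: free(c) -> (freed c); heap: [0-15 FREE]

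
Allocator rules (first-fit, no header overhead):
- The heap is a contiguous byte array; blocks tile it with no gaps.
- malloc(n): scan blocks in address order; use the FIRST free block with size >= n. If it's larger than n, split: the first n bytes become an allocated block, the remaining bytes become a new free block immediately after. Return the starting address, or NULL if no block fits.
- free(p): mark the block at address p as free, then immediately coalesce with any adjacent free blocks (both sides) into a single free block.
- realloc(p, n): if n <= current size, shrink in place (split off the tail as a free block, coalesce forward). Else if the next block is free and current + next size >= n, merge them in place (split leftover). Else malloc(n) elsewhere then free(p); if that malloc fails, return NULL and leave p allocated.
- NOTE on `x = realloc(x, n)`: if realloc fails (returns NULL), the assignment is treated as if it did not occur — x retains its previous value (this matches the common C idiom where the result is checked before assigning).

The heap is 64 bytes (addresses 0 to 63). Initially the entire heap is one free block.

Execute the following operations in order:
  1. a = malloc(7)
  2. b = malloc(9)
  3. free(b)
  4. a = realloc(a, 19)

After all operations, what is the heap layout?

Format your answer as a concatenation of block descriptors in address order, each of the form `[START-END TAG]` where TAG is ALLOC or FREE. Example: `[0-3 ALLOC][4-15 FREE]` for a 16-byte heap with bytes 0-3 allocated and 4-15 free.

Answer: [0-18 ALLOC][19-63 FREE]

Derivation:
Op 1: a = malloc(7) -> a = 0; heap: [0-6 ALLOC][7-63 FREE]
Op 2: b = malloc(9) -> b = 7; heap: [0-6 ALLOC][7-15 ALLOC][16-63 FREE]
Op 3: free(b) -> (freed b); heap: [0-6 ALLOC][7-63 FREE]
Op 4: a = realloc(a, 19) -> a = 0; heap: [0-18 ALLOC][19-63 FREE]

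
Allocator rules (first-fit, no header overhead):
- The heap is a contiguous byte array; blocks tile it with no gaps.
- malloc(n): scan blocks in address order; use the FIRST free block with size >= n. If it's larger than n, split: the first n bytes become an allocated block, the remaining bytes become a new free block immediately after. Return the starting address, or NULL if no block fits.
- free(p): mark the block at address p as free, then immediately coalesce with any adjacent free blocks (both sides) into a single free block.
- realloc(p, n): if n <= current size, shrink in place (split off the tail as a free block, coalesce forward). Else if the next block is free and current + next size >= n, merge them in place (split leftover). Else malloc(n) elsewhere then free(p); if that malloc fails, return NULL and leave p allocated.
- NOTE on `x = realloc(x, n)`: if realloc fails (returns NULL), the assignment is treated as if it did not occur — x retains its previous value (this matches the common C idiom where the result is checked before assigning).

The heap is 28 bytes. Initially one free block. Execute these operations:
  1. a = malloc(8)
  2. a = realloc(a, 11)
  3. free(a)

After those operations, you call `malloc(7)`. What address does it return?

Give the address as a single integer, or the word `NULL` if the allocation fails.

Op 1: a = malloc(8) -> a = 0; heap: [0-7 ALLOC][8-27 FREE]
Op 2: a = realloc(a, 11) -> a = 0; heap: [0-10 ALLOC][11-27 FREE]
Op 3: free(a) -> (freed a); heap: [0-27 FREE]
malloc(7): first-fit scan over [0-27 FREE] -> 0

Answer: 0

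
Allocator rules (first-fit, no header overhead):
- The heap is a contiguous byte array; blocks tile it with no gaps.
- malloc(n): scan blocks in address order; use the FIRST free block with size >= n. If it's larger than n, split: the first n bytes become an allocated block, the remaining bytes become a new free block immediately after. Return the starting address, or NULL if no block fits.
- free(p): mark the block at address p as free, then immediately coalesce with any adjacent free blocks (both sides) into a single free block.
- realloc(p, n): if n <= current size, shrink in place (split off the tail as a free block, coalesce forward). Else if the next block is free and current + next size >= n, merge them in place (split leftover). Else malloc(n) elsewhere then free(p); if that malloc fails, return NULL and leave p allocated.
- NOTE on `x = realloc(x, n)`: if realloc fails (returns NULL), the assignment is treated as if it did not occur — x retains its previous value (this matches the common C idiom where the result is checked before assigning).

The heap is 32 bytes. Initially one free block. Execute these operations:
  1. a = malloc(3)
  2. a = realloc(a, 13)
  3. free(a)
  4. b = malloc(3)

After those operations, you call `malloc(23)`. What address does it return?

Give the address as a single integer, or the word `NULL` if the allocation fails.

Answer: 3

Derivation:
Op 1: a = malloc(3) -> a = 0; heap: [0-2 ALLOC][3-31 FREE]
Op 2: a = realloc(a, 13) -> a = 0; heap: [0-12 ALLOC][13-31 FREE]
Op 3: free(a) -> (freed a); heap: [0-31 FREE]
Op 4: b = malloc(3) -> b = 0; heap: [0-2 ALLOC][3-31 FREE]
malloc(23): first-fit scan over [0-2 ALLOC][3-31 FREE] -> 3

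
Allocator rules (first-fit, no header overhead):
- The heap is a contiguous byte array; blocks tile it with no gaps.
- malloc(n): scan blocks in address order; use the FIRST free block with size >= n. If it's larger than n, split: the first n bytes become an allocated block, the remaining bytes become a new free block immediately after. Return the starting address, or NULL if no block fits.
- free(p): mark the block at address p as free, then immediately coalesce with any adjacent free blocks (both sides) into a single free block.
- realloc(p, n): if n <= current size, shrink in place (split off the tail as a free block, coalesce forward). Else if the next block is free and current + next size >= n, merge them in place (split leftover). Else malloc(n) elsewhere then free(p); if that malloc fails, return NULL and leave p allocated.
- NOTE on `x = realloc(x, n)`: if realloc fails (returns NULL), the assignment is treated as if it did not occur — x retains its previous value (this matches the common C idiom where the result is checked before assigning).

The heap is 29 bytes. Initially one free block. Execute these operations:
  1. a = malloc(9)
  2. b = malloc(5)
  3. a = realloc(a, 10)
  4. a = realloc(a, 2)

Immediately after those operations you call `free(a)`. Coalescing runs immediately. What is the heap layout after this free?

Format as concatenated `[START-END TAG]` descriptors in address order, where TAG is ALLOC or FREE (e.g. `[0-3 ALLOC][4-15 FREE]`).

Answer: [0-8 FREE][9-13 ALLOC][14-28 FREE]

Derivation:
Op 1: a = malloc(9) -> a = 0; heap: [0-8 ALLOC][9-28 FREE]
Op 2: b = malloc(5) -> b = 9; heap: [0-8 ALLOC][9-13 ALLOC][14-28 FREE]
Op 3: a = realloc(a, 10) -> a = 14; heap: [0-8 FREE][9-13 ALLOC][14-23 ALLOC][24-28 FREE]
Op 4: a = realloc(a, 2) -> a = 14; heap: [0-8 FREE][9-13 ALLOC][14-15 ALLOC][16-28 FREE]
free(a): a = 14 -> block [14-15 ALLOC]; mark free, coalesce with adjacent free neighbors -> [0-8 FREE][9-13 ALLOC][14-28 FREE]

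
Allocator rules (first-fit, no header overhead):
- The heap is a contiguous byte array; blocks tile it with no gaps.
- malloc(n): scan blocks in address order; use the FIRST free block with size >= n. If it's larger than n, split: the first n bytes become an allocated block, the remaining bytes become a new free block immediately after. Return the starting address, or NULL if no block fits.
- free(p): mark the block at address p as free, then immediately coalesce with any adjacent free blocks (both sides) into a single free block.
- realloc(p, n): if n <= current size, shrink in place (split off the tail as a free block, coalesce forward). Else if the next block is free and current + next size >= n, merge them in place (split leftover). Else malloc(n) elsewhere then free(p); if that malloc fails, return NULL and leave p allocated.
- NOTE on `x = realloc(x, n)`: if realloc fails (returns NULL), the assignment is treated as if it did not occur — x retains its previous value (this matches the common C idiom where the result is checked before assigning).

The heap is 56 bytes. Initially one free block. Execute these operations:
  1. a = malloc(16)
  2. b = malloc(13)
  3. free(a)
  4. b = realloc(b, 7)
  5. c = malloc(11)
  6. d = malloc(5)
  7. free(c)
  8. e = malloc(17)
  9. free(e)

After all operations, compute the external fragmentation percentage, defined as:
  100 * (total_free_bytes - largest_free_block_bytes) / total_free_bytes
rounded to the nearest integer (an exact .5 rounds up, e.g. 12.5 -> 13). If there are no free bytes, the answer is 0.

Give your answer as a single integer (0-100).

Answer: 25

Derivation:
Op 1: a = malloc(16) -> a = 0; heap: [0-15 ALLOC][16-55 FREE]
Op 2: b = malloc(13) -> b = 16; heap: [0-15 ALLOC][16-28 ALLOC][29-55 FREE]
Op 3: free(a) -> (freed a); heap: [0-15 FREE][16-28 ALLOC][29-55 FREE]
Op 4: b = realloc(b, 7) -> b = 16; heap: [0-15 FREE][16-22 ALLOC][23-55 FREE]
Op 5: c = malloc(11) -> c = 0; heap: [0-10 ALLOC][11-15 FREE][16-22 ALLOC][23-55 FREE]
Op 6: d = malloc(5) -> d = 11; heap: [0-10 ALLOC][11-15 ALLOC][16-22 ALLOC][23-55 FREE]
Op 7: free(c) -> (freed c); heap: [0-10 FREE][11-15 ALLOC][16-22 ALLOC][23-55 FREE]
Op 8: e = malloc(17) -> e = 23; heap: [0-10 FREE][11-15 ALLOC][16-22 ALLOC][23-39 ALLOC][40-55 FREE]
Op 9: free(e) -> (freed e); heap: [0-10 FREE][11-15 ALLOC][16-22 ALLOC][23-55 FREE]
Free blocks: [11 33] total_free=44 largest=33 -> 100*(44-33)/44 = 1100/44 = 25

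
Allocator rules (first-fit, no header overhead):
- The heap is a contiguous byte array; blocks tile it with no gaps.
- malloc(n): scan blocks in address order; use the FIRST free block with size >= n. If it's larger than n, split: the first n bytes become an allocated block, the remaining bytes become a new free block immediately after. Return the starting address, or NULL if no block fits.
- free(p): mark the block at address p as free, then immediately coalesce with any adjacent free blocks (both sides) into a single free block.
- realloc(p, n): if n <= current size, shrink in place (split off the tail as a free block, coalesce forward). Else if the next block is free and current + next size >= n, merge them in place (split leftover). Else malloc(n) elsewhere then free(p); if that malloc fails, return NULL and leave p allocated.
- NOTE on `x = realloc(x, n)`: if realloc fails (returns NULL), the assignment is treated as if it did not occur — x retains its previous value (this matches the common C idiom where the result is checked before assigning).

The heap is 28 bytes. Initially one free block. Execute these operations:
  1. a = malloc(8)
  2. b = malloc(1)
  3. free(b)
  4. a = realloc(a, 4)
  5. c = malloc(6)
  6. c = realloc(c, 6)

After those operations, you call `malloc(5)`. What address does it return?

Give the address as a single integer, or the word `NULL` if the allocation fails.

Answer: 10

Derivation:
Op 1: a = malloc(8) -> a = 0; heap: [0-7 ALLOC][8-27 FREE]
Op 2: b = malloc(1) -> b = 8; heap: [0-7 ALLOC][8-8 ALLOC][9-27 FREE]
Op 3: free(b) -> (freed b); heap: [0-7 ALLOC][8-27 FREE]
Op 4: a = realloc(a, 4) -> a = 0; heap: [0-3 ALLOC][4-27 FREE]
Op 5: c = malloc(6) -> c = 4; heap: [0-3 ALLOC][4-9 ALLOC][10-27 FREE]
Op 6: c = realloc(c, 6) -> c = 4; heap: [0-3 ALLOC][4-9 ALLOC][10-27 FREE]
malloc(5): first-fit scan over [0-3 ALLOC][4-9 ALLOC][10-27 FREE] -> 10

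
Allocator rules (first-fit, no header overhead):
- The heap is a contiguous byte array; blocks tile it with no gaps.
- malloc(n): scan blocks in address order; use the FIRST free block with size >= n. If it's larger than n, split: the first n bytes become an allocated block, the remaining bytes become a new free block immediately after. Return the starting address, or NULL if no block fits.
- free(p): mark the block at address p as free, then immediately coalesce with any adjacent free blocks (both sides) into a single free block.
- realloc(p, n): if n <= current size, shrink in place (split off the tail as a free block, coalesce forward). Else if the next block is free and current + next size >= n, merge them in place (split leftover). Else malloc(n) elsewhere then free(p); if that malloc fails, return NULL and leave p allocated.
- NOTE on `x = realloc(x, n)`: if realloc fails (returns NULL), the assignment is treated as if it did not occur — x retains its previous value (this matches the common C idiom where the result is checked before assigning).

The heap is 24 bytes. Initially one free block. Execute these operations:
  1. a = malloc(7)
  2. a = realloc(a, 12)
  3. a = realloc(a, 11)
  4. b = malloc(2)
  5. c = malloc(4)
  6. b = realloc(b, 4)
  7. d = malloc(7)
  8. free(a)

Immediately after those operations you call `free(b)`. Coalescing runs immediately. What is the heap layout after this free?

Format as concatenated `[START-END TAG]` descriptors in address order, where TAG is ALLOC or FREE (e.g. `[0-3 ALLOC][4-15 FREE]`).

Op 1: a = malloc(7) -> a = 0; heap: [0-6 ALLOC][7-23 FREE]
Op 2: a = realloc(a, 12) -> a = 0; heap: [0-11 ALLOC][12-23 FREE]
Op 3: a = realloc(a, 11) -> a = 0; heap: [0-10 ALLOC][11-23 FREE]
Op 4: b = malloc(2) -> b = 11; heap: [0-10 ALLOC][11-12 ALLOC][13-23 FREE]
Op 5: c = malloc(4) -> c = 13; heap: [0-10 ALLOC][11-12 ALLOC][13-16 ALLOC][17-23 FREE]
Op 6: b = realloc(b, 4) -> b = 17; heap: [0-10 ALLOC][11-12 FREE][13-16 ALLOC][17-20 ALLOC][21-23 FREE]
Op 7: d = malloc(7) -> d = NULL; heap: [0-10 ALLOC][11-12 FREE][13-16 ALLOC][17-20 ALLOC][21-23 FREE]
Op 8: free(a) -> (freed a); heap: [0-12 FREE][13-16 ALLOC][17-20 ALLOC][21-23 FREE]
free(b): b = 17 -> block [17-20 ALLOC]; mark free, coalesce with adjacent free neighbors -> [0-12 FREE][13-16 ALLOC][17-23 FREE]

Answer: [0-12 FREE][13-16 ALLOC][17-23 FREE]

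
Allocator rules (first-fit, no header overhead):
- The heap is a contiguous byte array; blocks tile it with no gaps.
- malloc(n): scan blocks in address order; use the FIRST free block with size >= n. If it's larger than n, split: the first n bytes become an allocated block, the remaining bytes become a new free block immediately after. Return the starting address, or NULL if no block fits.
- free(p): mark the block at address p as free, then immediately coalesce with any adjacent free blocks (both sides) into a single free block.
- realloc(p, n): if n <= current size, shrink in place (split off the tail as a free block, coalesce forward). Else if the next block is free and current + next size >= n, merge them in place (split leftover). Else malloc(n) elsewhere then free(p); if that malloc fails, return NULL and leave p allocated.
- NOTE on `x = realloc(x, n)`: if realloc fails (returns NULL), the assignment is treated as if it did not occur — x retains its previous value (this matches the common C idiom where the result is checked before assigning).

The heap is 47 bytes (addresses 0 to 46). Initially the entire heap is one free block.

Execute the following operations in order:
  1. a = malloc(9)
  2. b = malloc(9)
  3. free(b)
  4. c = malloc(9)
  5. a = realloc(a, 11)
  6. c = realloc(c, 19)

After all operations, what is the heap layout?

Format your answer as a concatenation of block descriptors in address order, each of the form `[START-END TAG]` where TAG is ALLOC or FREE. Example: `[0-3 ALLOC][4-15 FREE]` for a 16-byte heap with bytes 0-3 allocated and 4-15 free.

Answer: [0-8 FREE][9-17 ALLOC][18-28 ALLOC][29-46 FREE]

Derivation:
Op 1: a = malloc(9) -> a = 0; heap: [0-8 ALLOC][9-46 FREE]
Op 2: b = malloc(9) -> b = 9; heap: [0-8 ALLOC][9-17 ALLOC][18-46 FREE]
Op 3: free(b) -> (freed b); heap: [0-8 ALLOC][9-46 FREE]
Op 4: c = malloc(9) -> c = 9; heap: [0-8 ALLOC][9-17 ALLOC][18-46 FREE]
Op 5: a = realloc(a, 11) -> a = 18; heap: [0-8 FREE][9-17 ALLOC][18-28 ALLOC][29-46 FREE]
Op 6: c = realloc(c, 19) -> NULL (c unchanged); heap: [0-8 FREE][9-17 ALLOC][18-28 ALLOC][29-46 FREE]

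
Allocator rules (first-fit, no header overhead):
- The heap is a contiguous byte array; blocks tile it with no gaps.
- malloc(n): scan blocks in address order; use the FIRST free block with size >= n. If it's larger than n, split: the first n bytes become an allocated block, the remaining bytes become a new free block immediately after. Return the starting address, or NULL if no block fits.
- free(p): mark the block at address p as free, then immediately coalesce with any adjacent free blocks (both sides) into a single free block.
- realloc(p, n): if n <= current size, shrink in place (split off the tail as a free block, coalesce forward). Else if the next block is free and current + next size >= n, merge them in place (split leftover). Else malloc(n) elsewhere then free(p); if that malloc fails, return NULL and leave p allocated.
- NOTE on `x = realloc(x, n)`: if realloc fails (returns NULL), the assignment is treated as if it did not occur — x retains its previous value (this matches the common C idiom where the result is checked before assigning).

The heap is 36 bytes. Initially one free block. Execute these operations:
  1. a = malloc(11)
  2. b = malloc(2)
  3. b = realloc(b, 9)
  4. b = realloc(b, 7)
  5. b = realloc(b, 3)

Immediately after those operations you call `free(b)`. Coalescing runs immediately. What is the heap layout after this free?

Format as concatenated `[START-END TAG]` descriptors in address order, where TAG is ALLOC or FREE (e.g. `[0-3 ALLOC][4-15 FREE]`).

Answer: [0-10 ALLOC][11-35 FREE]

Derivation:
Op 1: a = malloc(11) -> a = 0; heap: [0-10 ALLOC][11-35 FREE]
Op 2: b = malloc(2) -> b = 11; heap: [0-10 ALLOC][11-12 ALLOC][13-35 FREE]
Op 3: b = realloc(b, 9) -> b = 11; heap: [0-10 ALLOC][11-19 ALLOC][20-35 FREE]
Op 4: b = realloc(b, 7) -> b = 11; heap: [0-10 ALLOC][11-17 ALLOC][18-35 FREE]
Op 5: b = realloc(b, 3) -> b = 11; heap: [0-10 ALLOC][11-13 ALLOC][14-35 FREE]
free(b): b = 11 -> block [11-13 ALLOC]; mark free, coalesce with adjacent free neighbors -> [0-10 ALLOC][11-35 FREE]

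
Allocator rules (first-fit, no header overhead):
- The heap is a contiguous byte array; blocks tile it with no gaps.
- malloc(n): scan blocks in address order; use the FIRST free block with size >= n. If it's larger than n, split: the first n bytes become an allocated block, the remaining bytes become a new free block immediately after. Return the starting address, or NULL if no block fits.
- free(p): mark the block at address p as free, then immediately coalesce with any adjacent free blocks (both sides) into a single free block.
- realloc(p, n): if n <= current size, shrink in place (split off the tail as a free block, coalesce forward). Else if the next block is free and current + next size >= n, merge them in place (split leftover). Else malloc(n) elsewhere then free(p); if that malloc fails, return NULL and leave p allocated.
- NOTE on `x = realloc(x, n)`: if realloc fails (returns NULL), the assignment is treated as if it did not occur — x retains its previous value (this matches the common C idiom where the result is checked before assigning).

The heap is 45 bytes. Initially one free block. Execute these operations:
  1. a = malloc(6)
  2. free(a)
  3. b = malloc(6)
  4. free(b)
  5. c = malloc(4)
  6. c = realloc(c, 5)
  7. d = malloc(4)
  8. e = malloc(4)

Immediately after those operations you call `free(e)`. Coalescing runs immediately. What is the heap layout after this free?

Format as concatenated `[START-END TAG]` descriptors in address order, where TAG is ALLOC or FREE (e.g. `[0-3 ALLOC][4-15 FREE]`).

Op 1: a = malloc(6) -> a = 0; heap: [0-5 ALLOC][6-44 FREE]
Op 2: free(a) -> (freed a); heap: [0-44 FREE]
Op 3: b = malloc(6) -> b = 0; heap: [0-5 ALLOC][6-44 FREE]
Op 4: free(b) -> (freed b); heap: [0-44 FREE]
Op 5: c = malloc(4) -> c = 0; heap: [0-3 ALLOC][4-44 FREE]
Op 6: c = realloc(c, 5) -> c = 0; heap: [0-4 ALLOC][5-44 FREE]
Op 7: d = malloc(4) -> d = 5; heap: [0-4 ALLOC][5-8 ALLOC][9-44 FREE]
Op 8: e = malloc(4) -> e = 9; heap: [0-4 ALLOC][5-8 ALLOC][9-12 ALLOC][13-44 FREE]
free(e): e = 9 -> block [9-12 ALLOC]; mark free, coalesce with adjacent free neighbors -> [0-4 ALLOC][5-8 ALLOC][9-44 FREE]

Answer: [0-4 ALLOC][5-8 ALLOC][9-44 FREE]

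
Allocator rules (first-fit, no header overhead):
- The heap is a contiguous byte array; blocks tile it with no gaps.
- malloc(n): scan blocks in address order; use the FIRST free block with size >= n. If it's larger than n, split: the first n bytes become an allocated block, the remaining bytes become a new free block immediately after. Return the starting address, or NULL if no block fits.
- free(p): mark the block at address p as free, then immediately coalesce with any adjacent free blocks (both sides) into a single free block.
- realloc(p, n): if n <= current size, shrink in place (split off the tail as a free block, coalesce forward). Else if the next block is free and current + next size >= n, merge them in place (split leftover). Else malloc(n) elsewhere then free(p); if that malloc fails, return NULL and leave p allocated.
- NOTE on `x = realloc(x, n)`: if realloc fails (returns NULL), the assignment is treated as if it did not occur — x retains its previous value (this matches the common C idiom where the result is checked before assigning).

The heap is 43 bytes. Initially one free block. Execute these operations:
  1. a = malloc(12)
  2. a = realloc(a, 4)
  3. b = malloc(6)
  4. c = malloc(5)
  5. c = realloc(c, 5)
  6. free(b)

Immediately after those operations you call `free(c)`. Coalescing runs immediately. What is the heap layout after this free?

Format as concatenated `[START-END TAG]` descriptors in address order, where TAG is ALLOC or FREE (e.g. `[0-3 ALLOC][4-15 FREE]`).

Op 1: a = malloc(12) -> a = 0; heap: [0-11 ALLOC][12-42 FREE]
Op 2: a = realloc(a, 4) -> a = 0; heap: [0-3 ALLOC][4-42 FREE]
Op 3: b = malloc(6) -> b = 4; heap: [0-3 ALLOC][4-9 ALLOC][10-42 FREE]
Op 4: c = malloc(5) -> c = 10; heap: [0-3 ALLOC][4-9 ALLOC][10-14 ALLOC][15-42 FREE]
Op 5: c = realloc(c, 5) -> c = 10; heap: [0-3 ALLOC][4-9 ALLOC][10-14 ALLOC][15-42 FREE]
Op 6: free(b) -> (freed b); heap: [0-3 ALLOC][4-9 FREE][10-14 ALLOC][15-42 FREE]
free(c): c = 10 -> block [10-14 ALLOC]; mark free, coalesce with adjacent free neighbors -> [0-3 ALLOC][4-42 FREE]

Answer: [0-3 ALLOC][4-42 FREE]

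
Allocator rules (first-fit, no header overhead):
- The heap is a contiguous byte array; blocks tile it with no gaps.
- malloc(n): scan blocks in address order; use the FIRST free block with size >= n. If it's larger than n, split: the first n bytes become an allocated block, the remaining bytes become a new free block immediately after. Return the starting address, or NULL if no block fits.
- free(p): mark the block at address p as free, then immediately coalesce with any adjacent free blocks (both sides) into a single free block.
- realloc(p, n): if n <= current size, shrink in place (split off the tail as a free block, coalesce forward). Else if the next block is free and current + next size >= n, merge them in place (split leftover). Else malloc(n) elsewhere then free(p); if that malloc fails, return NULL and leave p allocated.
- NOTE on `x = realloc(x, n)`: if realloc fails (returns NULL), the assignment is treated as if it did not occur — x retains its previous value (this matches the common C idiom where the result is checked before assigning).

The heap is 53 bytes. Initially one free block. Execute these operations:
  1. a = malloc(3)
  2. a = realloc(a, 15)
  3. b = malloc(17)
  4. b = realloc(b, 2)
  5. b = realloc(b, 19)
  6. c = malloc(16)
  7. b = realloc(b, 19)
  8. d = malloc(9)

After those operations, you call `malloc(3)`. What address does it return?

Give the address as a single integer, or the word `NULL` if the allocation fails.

Answer: 50

Derivation:
Op 1: a = malloc(3) -> a = 0; heap: [0-2 ALLOC][3-52 FREE]
Op 2: a = realloc(a, 15) -> a = 0; heap: [0-14 ALLOC][15-52 FREE]
Op 3: b = malloc(17) -> b = 15; heap: [0-14 ALLOC][15-31 ALLOC][32-52 FREE]
Op 4: b = realloc(b, 2) -> b = 15; heap: [0-14 ALLOC][15-16 ALLOC][17-52 FREE]
Op 5: b = realloc(b, 19) -> b = 15; heap: [0-14 ALLOC][15-33 ALLOC][34-52 FREE]
Op 6: c = malloc(16) -> c = 34; heap: [0-14 ALLOC][15-33 ALLOC][34-49 ALLOC][50-52 FREE]
Op 7: b = realloc(b, 19) -> b = 15; heap: [0-14 ALLOC][15-33 ALLOC][34-49 ALLOC][50-52 FREE]
Op 8: d = malloc(9) -> d = NULL; heap: [0-14 ALLOC][15-33 ALLOC][34-49 ALLOC][50-52 FREE]
malloc(3): first-fit scan over [0-14 ALLOC][15-33 ALLOC][34-49 ALLOC][50-52 FREE] -> 50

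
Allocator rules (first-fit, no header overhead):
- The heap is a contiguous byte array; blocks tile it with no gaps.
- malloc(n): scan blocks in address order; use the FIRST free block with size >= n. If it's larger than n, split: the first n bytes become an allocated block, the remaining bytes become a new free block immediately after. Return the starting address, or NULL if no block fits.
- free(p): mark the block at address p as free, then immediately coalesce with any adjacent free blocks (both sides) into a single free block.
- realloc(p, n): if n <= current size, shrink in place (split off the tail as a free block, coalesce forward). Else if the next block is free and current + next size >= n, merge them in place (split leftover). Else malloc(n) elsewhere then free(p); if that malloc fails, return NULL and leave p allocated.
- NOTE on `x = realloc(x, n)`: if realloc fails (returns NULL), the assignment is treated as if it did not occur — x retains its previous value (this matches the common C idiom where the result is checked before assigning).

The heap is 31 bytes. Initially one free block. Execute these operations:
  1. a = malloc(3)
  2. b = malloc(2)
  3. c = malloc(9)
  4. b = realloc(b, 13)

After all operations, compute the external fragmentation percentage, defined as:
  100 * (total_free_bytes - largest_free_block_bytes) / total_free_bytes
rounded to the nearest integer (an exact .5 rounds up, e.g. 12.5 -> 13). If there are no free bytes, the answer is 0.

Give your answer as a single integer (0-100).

Answer: 33

Derivation:
Op 1: a = malloc(3) -> a = 0; heap: [0-2 ALLOC][3-30 FREE]
Op 2: b = malloc(2) -> b = 3; heap: [0-2 ALLOC][3-4 ALLOC][5-30 FREE]
Op 3: c = malloc(9) -> c = 5; heap: [0-2 ALLOC][3-4 ALLOC][5-13 ALLOC][14-30 FREE]
Op 4: b = realloc(b, 13) -> b = 14; heap: [0-2 ALLOC][3-4 FREE][5-13 ALLOC][14-26 ALLOC][27-30 FREE]
Free blocks: [2 4] total_free=6 largest=4 -> 100*(6-4)/6 = 200/6 ≈ 33.333 -> rounds to 33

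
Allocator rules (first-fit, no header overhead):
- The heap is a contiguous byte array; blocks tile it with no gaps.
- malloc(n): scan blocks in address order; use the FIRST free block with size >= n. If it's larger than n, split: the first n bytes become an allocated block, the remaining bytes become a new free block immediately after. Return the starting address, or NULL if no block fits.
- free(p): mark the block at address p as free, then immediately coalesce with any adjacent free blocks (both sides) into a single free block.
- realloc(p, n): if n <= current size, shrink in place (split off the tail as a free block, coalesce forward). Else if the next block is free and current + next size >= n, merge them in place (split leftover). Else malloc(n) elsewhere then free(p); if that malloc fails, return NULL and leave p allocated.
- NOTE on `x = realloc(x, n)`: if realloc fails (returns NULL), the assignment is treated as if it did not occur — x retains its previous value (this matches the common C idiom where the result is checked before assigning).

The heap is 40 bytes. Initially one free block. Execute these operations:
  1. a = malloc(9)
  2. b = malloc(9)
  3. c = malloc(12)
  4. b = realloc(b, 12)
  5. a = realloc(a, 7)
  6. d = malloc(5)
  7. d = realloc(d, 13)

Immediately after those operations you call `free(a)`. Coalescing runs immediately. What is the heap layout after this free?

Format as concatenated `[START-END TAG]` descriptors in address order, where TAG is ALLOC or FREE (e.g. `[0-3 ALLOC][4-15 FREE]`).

Op 1: a = malloc(9) -> a = 0; heap: [0-8 ALLOC][9-39 FREE]
Op 2: b = malloc(9) -> b = 9; heap: [0-8 ALLOC][9-17 ALLOC][18-39 FREE]
Op 3: c = malloc(12) -> c = 18; heap: [0-8 ALLOC][9-17 ALLOC][18-29 ALLOC][30-39 FREE]
Op 4: b = realloc(b, 12) -> NULL (b unchanged); heap: [0-8 ALLOC][9-17 ALLOC][18-29 ALLOC][30-39 FREE]
Op 5: a = realloc(a, 7) -> a = 0; heap: [0-6 ALLOC][7-8 FREE][9-17 ALLOC][18-29 ALLOC][30-39 FREE]
Op 6: d = malloc(5) -> d = 30; heap: [0-6 ALLOC][7-8 FREE][9-17 ALLOC][18-29 ALLOC][30-34 ALLOC][35-39 FREE]
Op 7: d = realloc(d, 13) -> NULL (d unchanged); heap: [0-6 ALLOC][7-8 FREE][9-17 ALLOC][18-29 ALLOC][30-34 ALLOC][35-39 FREE]
free(a): a = 0 -> block [0-6 ALLOC]; mark free, coalesce with adjacent free neighbors -> [0-8 FREE][9-17 ALLOC][18-29 ALLOC][30-34 ALLOC][35-39 FREE]

Answer: [0-8 FREE][9-17 ALLOC][18-29 ALLOC][30-34 ALLOC][35-39 FREE]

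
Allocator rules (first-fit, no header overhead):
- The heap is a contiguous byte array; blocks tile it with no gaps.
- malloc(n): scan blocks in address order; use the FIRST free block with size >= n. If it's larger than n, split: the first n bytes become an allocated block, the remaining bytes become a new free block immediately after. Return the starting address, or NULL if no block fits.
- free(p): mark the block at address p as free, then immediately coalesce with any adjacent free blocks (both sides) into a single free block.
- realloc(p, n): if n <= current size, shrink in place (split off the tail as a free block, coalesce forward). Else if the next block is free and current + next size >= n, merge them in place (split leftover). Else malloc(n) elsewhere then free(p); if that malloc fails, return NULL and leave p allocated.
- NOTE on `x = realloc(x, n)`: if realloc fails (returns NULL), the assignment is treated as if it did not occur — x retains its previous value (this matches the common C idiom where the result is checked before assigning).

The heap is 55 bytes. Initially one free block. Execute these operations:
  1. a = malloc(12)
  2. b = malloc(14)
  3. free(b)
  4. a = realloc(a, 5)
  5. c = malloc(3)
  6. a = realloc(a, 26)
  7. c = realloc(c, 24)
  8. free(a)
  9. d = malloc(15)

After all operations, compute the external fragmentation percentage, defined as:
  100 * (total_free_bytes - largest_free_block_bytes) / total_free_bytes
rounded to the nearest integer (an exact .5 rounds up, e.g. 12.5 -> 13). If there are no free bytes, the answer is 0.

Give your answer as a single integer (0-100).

Answer: 14

Derivation:
Op 1: a = malloc(12) -> a = 0; heap: [0-11 ALLOC][12-54 FREE]
Op 2: b = malloc(14) -> b = 12; heap: [0-11 ALLOC][12-25 ALLOC][26-54 FREE]
Op 3: free(b) -> (freed b); heap: [0-11 ALLOC][12-54 FREE]
Op 4: a = realloc(a, 5) -> a = 0; heap: [0-4 ALLOC][5-54 FREE]
Op 5: c = malloc(3) -> c = 5; heap: [0-4 ALLOC][5-7 ALLOC][8-54 FREE]
Op 6: a = realloc(a, 26) -> a = 8; heap: [0-4 FREE][5-7 ALLOC][8-33 ALLOC][34-54 FREE]
Op 7: c = realloc(c, 24) -> NULL (c unchanged); heap: [0-4 FREE][5-7 ALLOC][8-33 ALLOC][34-54 FREE]
Op 8: free(a) -> (freed a); heap: [0-4 FREE][5-7 ALLOC][8-54 FREE]
Op 9: d = malloc(15) -> d = 8; heap: [0-4 FREE][5-7 ALLOC][8-22 ALLOC][23-54 FREE]
Free blocks: [5 32] total_free=37 largest=32 -> 100*(37-32)/37 = 500/37 ≈ 13.514 -> rounds to 14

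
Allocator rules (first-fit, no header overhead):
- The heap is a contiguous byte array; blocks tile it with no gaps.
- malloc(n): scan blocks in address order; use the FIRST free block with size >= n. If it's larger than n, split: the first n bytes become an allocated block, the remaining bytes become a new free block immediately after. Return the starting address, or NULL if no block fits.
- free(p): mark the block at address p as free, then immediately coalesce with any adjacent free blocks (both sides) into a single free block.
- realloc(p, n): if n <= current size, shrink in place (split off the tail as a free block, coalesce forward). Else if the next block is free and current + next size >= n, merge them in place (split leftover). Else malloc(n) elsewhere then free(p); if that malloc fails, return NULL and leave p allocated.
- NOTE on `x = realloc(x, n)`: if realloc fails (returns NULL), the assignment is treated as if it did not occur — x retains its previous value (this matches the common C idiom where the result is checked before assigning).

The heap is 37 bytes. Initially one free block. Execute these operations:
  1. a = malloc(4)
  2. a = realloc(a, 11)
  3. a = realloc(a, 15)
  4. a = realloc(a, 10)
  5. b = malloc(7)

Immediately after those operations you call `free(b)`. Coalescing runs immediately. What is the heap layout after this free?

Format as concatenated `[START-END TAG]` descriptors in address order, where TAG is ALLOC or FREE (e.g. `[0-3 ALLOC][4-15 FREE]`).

Answer: [0-9 ALLOC][10-36 FREE]

Derivation:
Op 1: a = malloc(4) -> a = 0; heap: [0-3 ALLOC][4-36 FREE]
Op 2: a = realloc(a, 11) -> a = 0; heap: [0-10 ALLOC][11-36 FREE]
Op 3: a = realloc(a, 15) -> a = 0; heap: [0-14 ALLOC][15-36 FREE]
Op 4: a = realloc(a, 10) -> a = 0; heap: [0-9 ALLOC][10-36 FREE]
Op 5: b = malloc(7) -> b = 10; heap: [0-9 ALLOC][10-16 ALLOC][17-36 FREE]
free(b): b = 10 -> block [10-16 ALLOC]; mark free, coalesce with adjacent free neighbors -> [0-9 ALLOC][10-36 FREE]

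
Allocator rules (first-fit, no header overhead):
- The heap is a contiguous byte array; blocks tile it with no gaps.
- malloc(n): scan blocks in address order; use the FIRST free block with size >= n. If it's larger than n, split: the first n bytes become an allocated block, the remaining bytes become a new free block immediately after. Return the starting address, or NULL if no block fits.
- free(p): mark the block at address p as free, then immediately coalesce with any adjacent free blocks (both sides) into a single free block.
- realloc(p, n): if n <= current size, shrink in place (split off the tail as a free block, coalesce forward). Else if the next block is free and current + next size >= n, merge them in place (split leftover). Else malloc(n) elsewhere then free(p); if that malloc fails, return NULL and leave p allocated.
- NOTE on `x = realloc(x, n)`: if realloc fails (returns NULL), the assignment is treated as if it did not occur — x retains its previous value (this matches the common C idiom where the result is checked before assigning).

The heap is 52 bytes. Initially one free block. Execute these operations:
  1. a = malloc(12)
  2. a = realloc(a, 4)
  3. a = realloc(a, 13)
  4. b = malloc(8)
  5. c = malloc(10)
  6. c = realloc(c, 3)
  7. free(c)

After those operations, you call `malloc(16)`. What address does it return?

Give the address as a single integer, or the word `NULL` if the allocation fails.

Op 1: a = malloc(12) -> a = 0; heap: [0-11 ALLOC][12-51 FREE]
Op 2: a = realloc(a, 4) -> a = 0; heap: [0-3 ALLOC][4-51 FREE]
Op 3: a = realloc(a, 13) -> a = 0; heap: [0-12 ALLOC][13-51 FREE]
Op 4: b = malloc(8) -> b = 13; heap: [0-12 ALLOC][13-20 ALLOC][21-51 FREE]
Op 5: c = malloc(10) -> c = 21; heap: [0-12 ALLOC][13-20 ALLOC][21-30 ALLOC][31-51 FREE]
Op 6: c = realloc(c, 3) -> c = 21; heap: [0-12 ALLOC][13-20 ALLOC][21-23 ALLOC][24-51 FREE]
Op 7: free(c) -> (freed c); heap: [0-12 ALLOC][13-20 ALLOC][21-51 FREE]
malloc(16): first-fit scan over [0-12 ALLOC][13-20 ALLOC][21-51 FREE] -> 21

Answer: 21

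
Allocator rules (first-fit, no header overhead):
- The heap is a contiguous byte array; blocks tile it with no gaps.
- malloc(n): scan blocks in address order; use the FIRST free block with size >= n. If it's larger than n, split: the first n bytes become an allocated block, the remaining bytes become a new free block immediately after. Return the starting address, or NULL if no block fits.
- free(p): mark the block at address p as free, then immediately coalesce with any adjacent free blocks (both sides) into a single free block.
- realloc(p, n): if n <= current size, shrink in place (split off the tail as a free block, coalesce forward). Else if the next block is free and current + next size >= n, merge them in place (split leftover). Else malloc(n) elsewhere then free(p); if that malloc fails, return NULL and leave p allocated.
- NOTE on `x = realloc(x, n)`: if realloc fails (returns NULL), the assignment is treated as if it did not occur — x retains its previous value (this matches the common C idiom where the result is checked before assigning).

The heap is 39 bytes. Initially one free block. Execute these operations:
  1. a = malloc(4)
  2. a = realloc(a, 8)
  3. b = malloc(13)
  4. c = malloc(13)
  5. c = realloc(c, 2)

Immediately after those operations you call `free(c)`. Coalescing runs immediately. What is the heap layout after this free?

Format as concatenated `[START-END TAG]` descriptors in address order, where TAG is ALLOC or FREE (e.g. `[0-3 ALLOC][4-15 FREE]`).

Answer: [0-7 ALLOC][8-20 ALLOC][21-38 FREE]

Derivation:
Op 1: a = malloc(4) -> a = 0; heap: [0-3 ALLOC][4-38 FREE]
Op 2: a = realloc(a, 8) -> a = 0; heap: [0-7 ALLOC][8-38 FREE]
Op 3: b = malloc(13) -> b = 8; heap: [0-7 ALLOC][8-20 ALLOC][21-38 FREE]
Op 4: c = malloc(13) -> c = 21; heap: [0-7 ALLOC][8-20 ALLOC][21-33 ALLOC][34-38 FREE]
Op 5: c = realloc(c, 2) -> c = 21; heap: [0-7 ALLOC][8-20 ALLOC][21-22 ALLOC][23-38 FREE]
free(c): c = 21 -> block [21-22 ALLOC]; mark free, coalesce with adjacent free neighbors -> [0-7 ALLOC][8-20 ALLOC][21-38 FREE]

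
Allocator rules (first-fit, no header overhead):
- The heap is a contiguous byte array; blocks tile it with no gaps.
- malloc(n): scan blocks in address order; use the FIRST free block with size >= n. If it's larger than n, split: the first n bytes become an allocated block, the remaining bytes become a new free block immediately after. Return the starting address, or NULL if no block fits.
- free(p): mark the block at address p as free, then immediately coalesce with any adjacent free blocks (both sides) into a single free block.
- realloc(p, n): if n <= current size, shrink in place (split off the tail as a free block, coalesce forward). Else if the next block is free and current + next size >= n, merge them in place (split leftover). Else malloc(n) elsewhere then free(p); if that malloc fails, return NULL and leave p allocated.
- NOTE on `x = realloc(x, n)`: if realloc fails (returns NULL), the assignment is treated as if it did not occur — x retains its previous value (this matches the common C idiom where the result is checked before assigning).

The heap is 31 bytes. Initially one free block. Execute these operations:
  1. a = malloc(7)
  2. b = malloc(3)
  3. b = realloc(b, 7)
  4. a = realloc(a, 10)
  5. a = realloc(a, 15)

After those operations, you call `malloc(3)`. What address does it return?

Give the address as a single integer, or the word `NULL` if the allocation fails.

Op 1: a = malloc(7) -> a = 0; heap: [0-6 ALLOC][7-30 FREE]
Op 2: b = malloc(3) -> b = 7; heap: [0-6 ALLOC][7-9 ALLOC][10-30 FREE]
Op 3: b = realloc(b, 7) -> b = 7; heap: [0-6 ALLOC][7-13 ALLOC][14-30 FREE]
Op 4: a = realloc(a, 10) -> a = 14; heap: [0-6 FREE][7-13 ALLOC][14-23 ALLOC][24-30 FREE]
Op 5: a = realloc(a, 15) -> a = 14; heap: [0-6 FREE][7-13 ALLOC][14-28 ALLOC][29-30 FREE]
malloc(3): first-fit scan over [0-6 FREE][7-13 ALLOC][14-28 ALLOC][29-30 FREE] -> 0

Answer: 0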